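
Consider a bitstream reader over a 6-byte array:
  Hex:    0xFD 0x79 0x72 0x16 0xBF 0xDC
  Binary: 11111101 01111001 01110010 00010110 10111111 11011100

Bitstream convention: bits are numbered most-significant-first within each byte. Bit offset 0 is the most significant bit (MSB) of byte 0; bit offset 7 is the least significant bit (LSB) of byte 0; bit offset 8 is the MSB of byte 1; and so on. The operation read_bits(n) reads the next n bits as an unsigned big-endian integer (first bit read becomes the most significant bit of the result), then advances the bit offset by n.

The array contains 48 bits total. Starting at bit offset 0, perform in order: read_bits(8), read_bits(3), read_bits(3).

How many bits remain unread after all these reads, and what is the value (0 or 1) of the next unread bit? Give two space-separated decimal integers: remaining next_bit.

Read 1: bits[0:8] width=8 -> value=253 (bin 11111101); offset now 8 = byte 1 bit 0; 40 bits remain
Read 2: bits[8:11] width=3 -> value=3 (bin 011); offset now 11 = byte 1 bit 3; 37 bits remain
Read 3: bits[11:14] width=3 -> value=6 (bin 110); offset now 14 = byte 1 bit 6; 34 bits remain

Answer: 34 0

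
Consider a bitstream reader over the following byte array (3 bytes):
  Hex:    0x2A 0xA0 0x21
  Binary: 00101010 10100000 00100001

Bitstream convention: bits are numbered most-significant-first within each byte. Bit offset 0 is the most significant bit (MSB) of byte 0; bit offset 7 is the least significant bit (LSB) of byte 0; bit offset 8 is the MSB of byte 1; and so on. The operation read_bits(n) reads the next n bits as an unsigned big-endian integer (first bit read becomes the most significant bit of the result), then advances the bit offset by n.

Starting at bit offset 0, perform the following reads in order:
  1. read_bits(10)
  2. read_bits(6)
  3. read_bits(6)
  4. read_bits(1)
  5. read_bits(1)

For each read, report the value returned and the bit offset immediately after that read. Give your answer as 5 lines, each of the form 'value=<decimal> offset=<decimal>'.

Answer: value=170 offset=10
value=32 offset=16
value=8 offset=22
value=0 offset=23
value=1 offset=24

Derivation:
Read 1: bits[0:10] width=10 -> value=170 (bin 0010101010); offset now 10 = byte 1 bit 2; 14 bits remain
Read 2: bits[10:16] width=6 -> value=32 (bin 100000); offset now 16 = byte 2 bit 0; 8 bits remain
Read 3: bits[16:22] width=6 -> value=8 (bin 001000); offset now 22 = byte 2 bit 6; 2 bits remain
Read 4: bits[22:23] width=1 -> value=0 (bin 0); offset now 23 = byte 2 bit 7; 1 bits remain
Read 5: bits[23:24] width=1 -> value=1 (bin 1); offset now 24 = byte 3 bit 0; 0 bits remain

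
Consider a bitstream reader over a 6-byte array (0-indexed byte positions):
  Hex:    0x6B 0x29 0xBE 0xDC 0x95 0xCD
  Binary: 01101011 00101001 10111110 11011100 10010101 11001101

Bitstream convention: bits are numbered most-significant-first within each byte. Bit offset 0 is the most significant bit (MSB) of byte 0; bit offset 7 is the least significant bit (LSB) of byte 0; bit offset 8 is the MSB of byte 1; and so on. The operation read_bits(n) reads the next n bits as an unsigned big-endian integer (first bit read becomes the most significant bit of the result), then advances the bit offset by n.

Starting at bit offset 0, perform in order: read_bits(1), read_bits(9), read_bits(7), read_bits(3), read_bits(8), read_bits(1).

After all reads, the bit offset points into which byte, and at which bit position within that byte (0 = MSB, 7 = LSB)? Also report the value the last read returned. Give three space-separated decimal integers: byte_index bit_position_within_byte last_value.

Read 1: bits[0:1] width=1 -> value=0 (bin 0); offset now 1 = byte 0 bit 1; 47 bits remain
Read 2: bits[1:10] width=9 -> value=428 (bin 110101100); offset now 10 = byte 1 bit 2; 38 bits remain
Read 3: bits[10:17] width=7 -> value=83 (bin 1010011); offset now 17 = byte 2 bit 1; 31 bits remain
Read 4: bits[17:20] width=3 -> value=3 (bin 011); offset now 20 = byte 2 bit 4; 28 bits remain
Read 5: bits[20:28] width=8 -> value=237 (bin 11101101); offset now 28 = byte 3 bit 4; 20 bits remain
Read 6: bits[28:29] width=1 -> value=1 (bin 1); offset now 29 = byte 3 bit 5; 19 bits remain

Answer: 3 5 1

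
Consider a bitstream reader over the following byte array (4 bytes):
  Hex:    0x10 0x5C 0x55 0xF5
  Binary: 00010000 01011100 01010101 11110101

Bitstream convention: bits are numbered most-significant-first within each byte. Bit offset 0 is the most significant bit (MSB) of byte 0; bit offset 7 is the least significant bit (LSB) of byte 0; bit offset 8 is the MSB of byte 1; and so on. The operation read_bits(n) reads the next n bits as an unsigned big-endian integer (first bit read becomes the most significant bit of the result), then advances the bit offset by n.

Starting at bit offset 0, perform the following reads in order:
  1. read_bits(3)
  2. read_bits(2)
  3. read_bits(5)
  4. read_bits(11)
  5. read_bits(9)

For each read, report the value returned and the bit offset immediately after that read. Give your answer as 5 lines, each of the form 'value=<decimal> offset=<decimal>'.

Read 1: bits[0:3] width=3 -> value=0 (bin 000); offset now 3 = byte 0 bit 3; 29 bits remain
Read 2: bits[3:5] width=2 -> value=2 (bin 10); offset now 5 = byte 0 bit 5; 27 bits remain
Read 3: bits[5:10] width=5 -> value=1 (bin 00001); offset now 10 = byte 1 bit 2; 22 bits remain
Read 4: bits[10:21] width=11 -> value=906 (bin 01110001010); offset now 21 = byte 2 bit 5; 11 bits remain
Read 5: bits[21:30] width=9 -> value=381 (bin 101111101); offset now 30 = byte 3 bit 6; 2 bits remain

Answer: value=0 offset=3
value=2 offset=5
value=1 offset=10
value=906 offset=21
value=381 offset=30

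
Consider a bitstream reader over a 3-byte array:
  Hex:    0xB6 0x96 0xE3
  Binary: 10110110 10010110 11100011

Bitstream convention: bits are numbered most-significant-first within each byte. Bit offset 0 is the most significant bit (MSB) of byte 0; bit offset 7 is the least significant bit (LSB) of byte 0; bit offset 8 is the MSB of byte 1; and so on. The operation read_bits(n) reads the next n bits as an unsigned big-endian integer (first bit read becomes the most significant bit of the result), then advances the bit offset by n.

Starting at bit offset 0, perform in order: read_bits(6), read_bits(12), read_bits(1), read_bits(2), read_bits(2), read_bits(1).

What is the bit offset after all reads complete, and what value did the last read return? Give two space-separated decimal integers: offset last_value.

Answer: 24 1

Derivation:
Read 1: bits[0:6] width=6 -> value=45 (bin 101101); offset now 6 = byte 0 bit 6; 18 bits remain
Read 2: bits[6:18] width=12 -> value=2651 (bin 101001011011); offset now 18 = byte 2 bit 2; 6 bits remain
Read 3: bits[18:19] width=1 -> value=1 (bin 1); offset now 19 = byte 2 bit 3; 5 bits remain
Read 4: bits[19:21] width=2 -> value=0 (bin 00); offset now 21 = byte 2 bit 5; 3 bits remain
Read 5: bits[21:23] width=2 -> value=1 (bin 01); offset now 23 = byte 2 bit 7; 1 bits remain
Read 6: bits[23:24] width=1 -> value=1 (bin 1); offset now 24 = byte 3 bit 0; 0 bits remain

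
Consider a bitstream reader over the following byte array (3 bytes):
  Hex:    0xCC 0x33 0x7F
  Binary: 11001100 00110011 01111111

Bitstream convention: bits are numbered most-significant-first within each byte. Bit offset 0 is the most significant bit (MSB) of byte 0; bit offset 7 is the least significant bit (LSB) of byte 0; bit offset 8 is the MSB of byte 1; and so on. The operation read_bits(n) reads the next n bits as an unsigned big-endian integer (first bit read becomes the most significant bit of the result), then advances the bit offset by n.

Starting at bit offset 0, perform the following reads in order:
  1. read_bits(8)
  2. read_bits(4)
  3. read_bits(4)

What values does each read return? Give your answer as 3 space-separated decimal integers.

Read 1: bits[0:8] width=8 -> value=204 (bin 11001100); offset now 8 = byte 1 bit 0; 16 bits remain
Read 2: bits[8:12] width=4 -> value=3 (bin 0011); offset now 12 = byte 1 bit 4; 12 bits remain
Read 3: bits[12:16] width=4 -> value=3 (bin 0011); offset now 16 = byte 2 bit 0; 8 bits remain

Answer: 204 3 3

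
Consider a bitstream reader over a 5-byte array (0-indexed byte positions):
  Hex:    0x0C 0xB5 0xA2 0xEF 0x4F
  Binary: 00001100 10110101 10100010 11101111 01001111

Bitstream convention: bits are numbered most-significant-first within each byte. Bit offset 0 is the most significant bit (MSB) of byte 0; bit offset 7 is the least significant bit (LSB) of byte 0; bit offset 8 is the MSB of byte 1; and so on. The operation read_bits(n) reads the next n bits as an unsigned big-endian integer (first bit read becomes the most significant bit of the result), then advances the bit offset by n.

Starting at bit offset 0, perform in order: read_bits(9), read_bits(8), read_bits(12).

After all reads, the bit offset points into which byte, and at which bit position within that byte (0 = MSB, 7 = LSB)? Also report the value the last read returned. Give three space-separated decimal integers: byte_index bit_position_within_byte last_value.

Answer: 3 5 1117

Derivation:
Read 1: bits[0:9] width=9 -> value=25 (bin 000011001); offset now 9 = byte 1 bit 1; 31 bits remain
Read 2: bits[9:17] width=8 -> value=107 (bin 01101011); offset now 17 = byte 2 bit 1; 23 bits remain
Read 3: bits[17:29] width=12 -> value=1117 (bin 010001011101); offset now 29 = byte 3 bit 5; 11 bits remain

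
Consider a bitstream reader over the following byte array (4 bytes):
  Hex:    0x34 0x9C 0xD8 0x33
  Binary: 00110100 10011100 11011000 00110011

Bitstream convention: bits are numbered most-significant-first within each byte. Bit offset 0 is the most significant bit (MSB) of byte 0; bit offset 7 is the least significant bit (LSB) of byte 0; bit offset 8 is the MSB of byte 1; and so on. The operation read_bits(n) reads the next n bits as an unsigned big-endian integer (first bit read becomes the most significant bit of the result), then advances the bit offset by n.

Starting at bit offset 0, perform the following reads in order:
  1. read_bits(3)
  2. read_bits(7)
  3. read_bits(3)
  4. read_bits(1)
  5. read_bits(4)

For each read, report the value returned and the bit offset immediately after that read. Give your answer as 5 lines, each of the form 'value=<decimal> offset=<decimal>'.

Answer: value=1 offset=3
value=82 offset=10
value=3 offset=13
value=1 offset=14
value=3 offset=18

Derivation:
Read 1: bits[0:3] width=3 -> value=1 (bin 001); offset now 3 = byte 0 bit 3; 29 bits remain
Read 2: bits[3:10] width=7 -> value=82 (bin 1010010); offset now 10 = byte 1 bit 2; 22 bits remain
Read 3: bits[10:13] width=3 -> value=3 (bin 011); offset now 13 = byte 1 bit 5; 19 bits remain
Read 4: bits[13:14] width=1 -> value=1 (bin 1); offset now 14 = byte 1 bit 6; 18 bits remain
Read 5: bits[14:18] width=4 -> value=3 (bin 0011); offset now 18 = byte 2 bit 2; 14 bits remain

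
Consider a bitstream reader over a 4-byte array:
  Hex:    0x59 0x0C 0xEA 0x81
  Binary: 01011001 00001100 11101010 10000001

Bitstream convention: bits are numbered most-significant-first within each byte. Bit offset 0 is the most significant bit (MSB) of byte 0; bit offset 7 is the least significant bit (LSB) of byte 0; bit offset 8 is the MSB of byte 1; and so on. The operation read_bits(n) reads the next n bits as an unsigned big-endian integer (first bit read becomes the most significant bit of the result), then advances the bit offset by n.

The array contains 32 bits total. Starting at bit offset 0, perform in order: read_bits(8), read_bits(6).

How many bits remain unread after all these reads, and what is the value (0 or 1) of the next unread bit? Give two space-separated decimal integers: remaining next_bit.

Answer: 18 0

Derivation:
Read 1: bits[0:8] width=8 -> value=89 (bin 01011001); offset now 8 = byte 1 bit 0; 24 bits remain
Read 2: bits[8:14] width=6 -> value=3 (bin 000011); offset now 14 = byte 1 bit 6; 18 bits remain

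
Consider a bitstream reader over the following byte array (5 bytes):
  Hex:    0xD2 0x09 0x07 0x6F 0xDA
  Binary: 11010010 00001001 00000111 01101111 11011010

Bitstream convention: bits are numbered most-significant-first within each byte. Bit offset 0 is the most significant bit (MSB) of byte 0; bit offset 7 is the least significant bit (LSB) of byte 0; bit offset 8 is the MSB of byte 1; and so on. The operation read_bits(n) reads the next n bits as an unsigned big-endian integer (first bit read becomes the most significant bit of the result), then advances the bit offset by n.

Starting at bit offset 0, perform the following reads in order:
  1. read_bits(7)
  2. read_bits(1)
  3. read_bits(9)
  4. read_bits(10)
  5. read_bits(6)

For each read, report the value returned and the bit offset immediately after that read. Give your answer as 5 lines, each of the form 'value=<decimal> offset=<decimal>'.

Read 1: bits[0:7] width=7 -> value=105 (bin 1101001); offset now 7 = byte 0 bit 7; 33 bits remain
Read 2: bits[7:8] width=1 -> value=0 (bin 0); offset now 8 = byte 1 bit 0; 32 bits remain
Read 3: bits[8:17] width=9 -> value=18 (bin 000010010); offset now 17 = byte 2 bit 1; 23 bits remain
Read 4: bits[17:27] width=10 -> value=59 (bin 0000111011); offset now 27 = byte 3 bit 3; 13 bits remain
Read 5: bits[27:33] width=6 -> value=31 (bin 011111); offset now 33 = byte 4 bit 1; 7 bits remain

Answer: value=105 offset=7
value=0 offset=8
value=18 offset=17
value=59 offset=27
value=31 offset=33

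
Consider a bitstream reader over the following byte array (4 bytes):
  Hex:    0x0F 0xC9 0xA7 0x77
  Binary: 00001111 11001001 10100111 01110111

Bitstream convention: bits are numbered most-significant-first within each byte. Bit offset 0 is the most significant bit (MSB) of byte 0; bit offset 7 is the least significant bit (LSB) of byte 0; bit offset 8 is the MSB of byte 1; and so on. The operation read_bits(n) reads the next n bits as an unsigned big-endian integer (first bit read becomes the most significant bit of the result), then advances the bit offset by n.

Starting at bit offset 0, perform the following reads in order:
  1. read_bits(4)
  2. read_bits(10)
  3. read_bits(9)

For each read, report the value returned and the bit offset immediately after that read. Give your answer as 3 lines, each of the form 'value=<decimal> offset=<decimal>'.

Answer: value=0 offset=4
value=1010 offset=14
value=211 offset=23

Derivation:
Read 1: bits[0:4] width=4 -> value=0 (bin 0000); offset now 4 = byte 0 bit 4; 28 bits remain
Read 2: bits[4:14] width=10 -> value=1010 (bin 1111110010); offset now 14 = byte 1 bit 6; 18 bits remain
Read 3: bits[14:23] width=9 -> value=211 (bin 011010011); offset now 23 = byte 2 bit 7; 9 bits remain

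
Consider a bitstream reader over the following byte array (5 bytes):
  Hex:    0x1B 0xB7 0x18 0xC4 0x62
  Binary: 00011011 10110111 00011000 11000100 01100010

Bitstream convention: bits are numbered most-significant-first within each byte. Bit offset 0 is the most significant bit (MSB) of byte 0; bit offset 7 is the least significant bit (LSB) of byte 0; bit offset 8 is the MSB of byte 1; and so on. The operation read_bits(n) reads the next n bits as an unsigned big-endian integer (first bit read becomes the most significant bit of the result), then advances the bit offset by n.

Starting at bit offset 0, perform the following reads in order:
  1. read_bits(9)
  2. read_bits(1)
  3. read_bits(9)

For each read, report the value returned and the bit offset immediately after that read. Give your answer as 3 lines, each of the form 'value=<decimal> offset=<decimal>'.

Read 1: bits[0:9] width=9 -> value=55 (bin 000110111); offset now 9 = byte 1 bit 1; 31 bits remain
Read 2: bits[9:10] width=1 -> value=0 (bin 0); offset now 10 = byte 1 bit 2; 30 bits remain
Read 3: bits[10:19] width=9 -> value=440 (bin 110111000); offset now 19 = byte 2 bit 3; 21 bits remain

Answer: value=55 offset=9
value=0 offset=10
value=440 offset=19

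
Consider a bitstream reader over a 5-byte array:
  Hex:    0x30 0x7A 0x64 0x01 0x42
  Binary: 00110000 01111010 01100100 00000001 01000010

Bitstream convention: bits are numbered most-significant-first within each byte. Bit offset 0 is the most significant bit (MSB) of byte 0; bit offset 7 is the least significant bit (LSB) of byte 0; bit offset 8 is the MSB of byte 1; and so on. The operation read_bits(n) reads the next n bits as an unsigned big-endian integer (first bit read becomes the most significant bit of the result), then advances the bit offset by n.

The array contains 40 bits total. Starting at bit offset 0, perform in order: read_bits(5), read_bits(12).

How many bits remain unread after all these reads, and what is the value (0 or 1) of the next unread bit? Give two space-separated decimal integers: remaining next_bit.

Answer: 23 1

Derivation:
Read 1: bits[0:5] width=5 -> value=6 (bin 00110); offset now 5 = byte 0 bit 5; 35 bits remain
Read 2: bits[5:17] width=12 -> value=244 (bin 000011110100); offset now 17 = byte 2 bit 1; 23 bits remain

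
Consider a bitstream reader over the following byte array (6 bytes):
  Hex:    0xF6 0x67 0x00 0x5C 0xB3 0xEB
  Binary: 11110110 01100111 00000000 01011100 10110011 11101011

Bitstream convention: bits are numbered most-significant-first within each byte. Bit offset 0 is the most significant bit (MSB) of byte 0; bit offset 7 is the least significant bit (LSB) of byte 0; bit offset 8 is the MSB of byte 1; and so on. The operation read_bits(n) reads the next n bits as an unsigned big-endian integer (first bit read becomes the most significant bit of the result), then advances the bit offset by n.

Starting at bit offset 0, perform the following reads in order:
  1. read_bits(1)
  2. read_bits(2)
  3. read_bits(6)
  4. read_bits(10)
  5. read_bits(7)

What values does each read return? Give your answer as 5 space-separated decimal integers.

Answer: 1 3 44 824 1

Derivation:
Read 1: bits[0:1] width=1 -> value=1 (bin 1); offset now 1 = byte 0 bit 1; 47 bits remain
Read 2: bits[1:3] width=2 -> value=3 (bin 11); offset now 3 = byte 0 bit 3; 45 bits remain
Read 3: bits[3:9] width=6 -> value=44 (bin 101100); offset now 9 = byte 1 bit 1; 39 bits remain
Read 4: bits[9:19] width=10 -> value=824 (bin 1100111000); offset now 19 = byte 2 bit 3; 29 bits remain
Read 5: bits[19:26] width=7 -> value=1 (bin 0000001); offset now 26 = byte 3 bit 2; 22 bits remain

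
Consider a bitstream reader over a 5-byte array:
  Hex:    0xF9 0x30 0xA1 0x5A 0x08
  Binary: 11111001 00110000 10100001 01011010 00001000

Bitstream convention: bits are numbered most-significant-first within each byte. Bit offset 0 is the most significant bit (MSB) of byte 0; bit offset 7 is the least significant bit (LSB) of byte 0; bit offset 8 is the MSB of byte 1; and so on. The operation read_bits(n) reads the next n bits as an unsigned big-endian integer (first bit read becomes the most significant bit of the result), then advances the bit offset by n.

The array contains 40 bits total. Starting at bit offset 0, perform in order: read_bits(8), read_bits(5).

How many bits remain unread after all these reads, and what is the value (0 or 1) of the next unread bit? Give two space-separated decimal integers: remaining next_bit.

Answer: 27 0

Derivation:
Read 1: bits[0:8] width=8 -> value=249 (bin 11111001); offset now 8 = byte 1 bit 0; 32 bits remain
Read 2: bits[8:13] width=5 -> value=6 (bin 00110); offset now 13 = byte 1 bit 5; 27 bits remain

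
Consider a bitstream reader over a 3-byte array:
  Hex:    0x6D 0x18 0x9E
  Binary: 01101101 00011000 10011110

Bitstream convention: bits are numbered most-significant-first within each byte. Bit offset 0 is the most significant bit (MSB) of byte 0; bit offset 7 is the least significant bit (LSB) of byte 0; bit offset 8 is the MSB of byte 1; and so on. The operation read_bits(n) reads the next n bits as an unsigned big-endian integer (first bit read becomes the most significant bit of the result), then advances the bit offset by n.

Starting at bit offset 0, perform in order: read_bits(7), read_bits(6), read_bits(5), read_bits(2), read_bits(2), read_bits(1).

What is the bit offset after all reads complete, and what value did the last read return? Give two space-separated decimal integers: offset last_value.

Read 1: bits[0:7] width=7 -> value=54 (bin 0110110); offset now 7 = byte 0 bit 7; 17 bits remain
Read 2: bits[7:13] width=6 -> value=35 (bin 100011); offset now 13 = byte 1 bit 5; 11 bits remain
Read 3: bits[13:18] width=5 -> value=2 (bin 00010); offset now 18 = byte 2 bit 2; 6 bits remain
Read 4: bits[18:20] width=2 -> value=1 (bin 01); offset now 20 = byte 2 bit 4; 4 bits remain
Read 5: bits[20:22] width=2 -> value=3 (bin 11); offset now 22 = byte 2 bit 6; 2 bits remain
Read 6: bits[22:23] width=1 -> value=1 (bin 1); offset now 23 = byte 2 bit 7; 1 bits remain

Answer: 23 1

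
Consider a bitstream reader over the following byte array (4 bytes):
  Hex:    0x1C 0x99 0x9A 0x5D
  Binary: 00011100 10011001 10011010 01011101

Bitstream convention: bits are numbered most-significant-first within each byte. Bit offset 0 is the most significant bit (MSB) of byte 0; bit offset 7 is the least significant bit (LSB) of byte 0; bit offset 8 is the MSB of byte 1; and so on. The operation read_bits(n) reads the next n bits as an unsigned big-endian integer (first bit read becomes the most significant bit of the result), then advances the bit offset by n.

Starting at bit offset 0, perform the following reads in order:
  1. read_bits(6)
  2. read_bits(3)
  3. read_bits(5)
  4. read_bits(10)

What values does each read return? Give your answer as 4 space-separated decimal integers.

Read 1: bits[0:6] width=6 -> value=7 (bin 000111); offset now 6 = byte 0 bit 6; 26 bits remain
Read 2: bits[6:9] width=3 -> value=1 (bin 001); offset now 9 = byte 1 bit 1; 23 bits remain
Read 3: bits[9:14] width=5 -> value=6 (bin 00110); offset now 14 = byte 1 bit 6; 18 bits remain
Read 4: bits[14:24] width=10 -> value=410 (bin 0110011010); offset now 24 = byte 3 bit 0; 8 bits remain

Answer: 7 1 6 410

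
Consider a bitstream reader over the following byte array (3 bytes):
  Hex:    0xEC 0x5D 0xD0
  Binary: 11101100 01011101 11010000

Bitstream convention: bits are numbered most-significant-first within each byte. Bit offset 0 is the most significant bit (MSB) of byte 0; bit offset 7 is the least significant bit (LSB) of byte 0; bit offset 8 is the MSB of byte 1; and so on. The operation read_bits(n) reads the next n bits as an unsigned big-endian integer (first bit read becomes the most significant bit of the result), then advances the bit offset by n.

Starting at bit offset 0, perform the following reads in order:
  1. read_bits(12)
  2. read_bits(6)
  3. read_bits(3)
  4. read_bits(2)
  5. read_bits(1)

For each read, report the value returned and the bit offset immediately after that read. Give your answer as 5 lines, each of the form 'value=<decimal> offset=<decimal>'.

Read 1: bits[0:12] width=12 -> value=3781 (bin 111011000101); offset now 12 = byte 1 bit 4; 12 bits remain
Read 2: bits[12:18] width=6 -> value=55 (bin 110111); offset now 18 = byte 2 bit 2; 6 bits remain
Read 3: bits[18:21] width=3 -> value=2 (bin 010); offset now 21 = byte 2 bit 5; 3 bits remain
Read 4: bits[21:23] width=2 -> value=0 (bin 00); offset now 23 = byte 2 bit 7; 1 bits remain
Read 5: bits[23:24] width=1 -> value=0 (bin 0); offset now 24 = byte 3 bit 0; 0 bits remain

Answer: value=3781 offset=12
value=55 offset=18
value=2 offset=21
value=0 offset=23
value=0 offset=24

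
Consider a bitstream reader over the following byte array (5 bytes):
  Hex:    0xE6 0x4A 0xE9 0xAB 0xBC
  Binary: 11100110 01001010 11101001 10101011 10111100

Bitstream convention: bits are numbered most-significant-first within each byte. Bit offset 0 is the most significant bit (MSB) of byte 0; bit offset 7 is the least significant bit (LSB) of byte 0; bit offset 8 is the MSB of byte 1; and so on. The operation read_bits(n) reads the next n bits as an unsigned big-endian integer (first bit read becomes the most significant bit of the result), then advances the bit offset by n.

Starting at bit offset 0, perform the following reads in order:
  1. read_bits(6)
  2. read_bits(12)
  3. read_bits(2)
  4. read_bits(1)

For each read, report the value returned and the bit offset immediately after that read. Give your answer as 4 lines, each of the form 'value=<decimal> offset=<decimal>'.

Read 1: bits[0:6] width=6 -> value=57 (bin 111001); offset now 6 = byte 0 bit 6; 34 bits remain
Read 2: bits[6:18] width=12 -> value=2347 (bin 100100101011); offset now 18 = byte 2 bit 2; 22 bits remain
Read 3: bits[18:20] width=2 -> value=2 (bin 10); offset now 20 = byte 2 bit 4; 20 bits remain
Read 4: bits[20:21] width=1 -> value=1 (bin 1); offset now 21 = byte 2 bit 5; 19 bits remain

Answer: value=57 offset=6
value=2347 offset=18
value=2 offset=20
value=1 offset=21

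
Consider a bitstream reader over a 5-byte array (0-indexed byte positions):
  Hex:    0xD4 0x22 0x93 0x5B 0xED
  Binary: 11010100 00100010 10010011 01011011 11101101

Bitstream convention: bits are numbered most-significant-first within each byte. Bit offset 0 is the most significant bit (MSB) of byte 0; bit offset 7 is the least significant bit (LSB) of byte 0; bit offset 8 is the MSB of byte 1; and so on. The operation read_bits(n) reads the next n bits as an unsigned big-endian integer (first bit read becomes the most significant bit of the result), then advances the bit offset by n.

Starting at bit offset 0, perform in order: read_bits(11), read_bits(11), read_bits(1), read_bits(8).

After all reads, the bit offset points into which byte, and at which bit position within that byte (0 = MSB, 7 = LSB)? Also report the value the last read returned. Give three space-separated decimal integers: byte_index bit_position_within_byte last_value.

Answer: 3 7 173

Derivation:
Read 1: bits[0:11] width=11 -> value=1697 (bin 11010100001); offset now 11 = byte 1 bit 3; 29 bits remain
Read 2: bits[11:22] width=11 -> value=164 (bin 00010100100); offset now 22 = byte 2 bit 6; 18 bits remain
Read 3: bits[22:23] width=1 -> value=1 (bin 1); offset now 23 = byte 2 bit 7; 17 bits remain
Read 4: bits[23:31] width=8 -> value=173 (bin 10101101); offset now 31 = byte 3 bit 7; 9 bits remain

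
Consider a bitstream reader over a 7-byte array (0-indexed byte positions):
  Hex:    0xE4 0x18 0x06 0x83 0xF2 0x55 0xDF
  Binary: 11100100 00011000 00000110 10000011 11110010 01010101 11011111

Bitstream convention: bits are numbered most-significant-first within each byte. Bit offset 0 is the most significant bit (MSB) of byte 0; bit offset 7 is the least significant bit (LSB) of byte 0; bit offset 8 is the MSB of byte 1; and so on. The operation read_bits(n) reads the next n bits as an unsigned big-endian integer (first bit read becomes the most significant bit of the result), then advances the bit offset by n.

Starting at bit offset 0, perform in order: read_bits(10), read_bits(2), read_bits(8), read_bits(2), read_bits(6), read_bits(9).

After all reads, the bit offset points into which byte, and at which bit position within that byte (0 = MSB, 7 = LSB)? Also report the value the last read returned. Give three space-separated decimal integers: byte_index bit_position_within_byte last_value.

Read 1: bits[0:10] width=10 -> value=912 (bin 1110010000); offset now 10 = byte 1 bit 2; 46 bits remain
Read 2: bits[10:12] width=2 -> value=1 (bin 01); offset now 12 = byte 1 bit 4; 44 bits remain
Read 3: bits[12:20] width=8 -> value=128 (bin 10000000); offset now 20 = byte 2 bit 4; 36 bits remain
Read 4: bits[20:22] width=2 -> value=1 (bin 01); offset now 22 = byte 2 bit 6; 34 bits remain
Read 5: bits[22:28] width=6 -> value=40 (bin 101000); offset now 28 = byte 3 bit 4; 28 bits remain
Read 6: bits[28:37] width=9 -> value=126 (bin 001111110); offset now 37 = byte 4 bit 5; 19 bits remain

Answer: 4 5 126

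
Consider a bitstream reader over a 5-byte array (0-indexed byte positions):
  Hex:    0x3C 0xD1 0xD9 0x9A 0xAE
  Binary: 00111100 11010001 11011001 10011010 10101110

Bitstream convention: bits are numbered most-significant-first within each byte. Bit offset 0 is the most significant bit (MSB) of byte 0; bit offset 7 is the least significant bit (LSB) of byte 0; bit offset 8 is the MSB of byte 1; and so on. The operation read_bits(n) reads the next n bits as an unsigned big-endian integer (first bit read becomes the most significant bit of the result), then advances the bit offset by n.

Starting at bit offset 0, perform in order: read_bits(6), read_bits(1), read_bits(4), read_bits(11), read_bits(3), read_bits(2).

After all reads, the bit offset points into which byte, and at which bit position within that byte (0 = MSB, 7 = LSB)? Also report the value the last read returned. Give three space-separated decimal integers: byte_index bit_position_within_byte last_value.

Read 1: bits[0:6] width=6 -> value=15 (bin 001111); offset now 6 = byte 0 bit 6; 34 bits remain
Read 2: bits[6:7] width=1 -> value=0 (bin 0); offset now 7 = byte 0 bit 7; 33 bits remain
Read 3: bits[7:11] width=4 -> value=6 (bin 0110); offset now 11 = byte 1 bit 3; 29 bits remain
Read 4: bits[11:22] width=11 -> value=1142 (bin 10001110110); offset now 22 = byte 2 bit 6; 18 bits remain
Read 5: bits[22:25] width=3 -> value=3 (bin 011); offset now 25 = byte 3 bit 1; 15 bits remain
Read 6: bits[25:27] width=2 -> value=0 (bin 00); offset now 27 = byte 3 bit 3; 13 bits remain

Answer: 3 3 0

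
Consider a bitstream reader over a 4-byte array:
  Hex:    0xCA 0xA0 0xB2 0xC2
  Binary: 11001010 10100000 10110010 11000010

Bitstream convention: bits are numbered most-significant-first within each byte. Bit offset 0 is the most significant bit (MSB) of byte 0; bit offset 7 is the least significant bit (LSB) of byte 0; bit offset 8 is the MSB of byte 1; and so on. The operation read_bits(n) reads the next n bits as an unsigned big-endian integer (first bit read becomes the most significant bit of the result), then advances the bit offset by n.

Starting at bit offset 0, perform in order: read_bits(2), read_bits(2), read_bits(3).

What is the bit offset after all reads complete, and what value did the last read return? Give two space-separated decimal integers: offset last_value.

Read 1: bits[0:2] width=2 -> value=3 (bin 11); offset now 2 = byte 0 bit 2; 30 bits remain
Read 2: bits[2:4] width=2 -> value=0 (bin 00); offset now 4 = byte 0 bit 4; 28 bits remain
Read 3: bits[4:7] width=3 -> value=5 (bin 101); offset now 7 = byte 0 bit 7; 25 bits remain

Answer: 7 5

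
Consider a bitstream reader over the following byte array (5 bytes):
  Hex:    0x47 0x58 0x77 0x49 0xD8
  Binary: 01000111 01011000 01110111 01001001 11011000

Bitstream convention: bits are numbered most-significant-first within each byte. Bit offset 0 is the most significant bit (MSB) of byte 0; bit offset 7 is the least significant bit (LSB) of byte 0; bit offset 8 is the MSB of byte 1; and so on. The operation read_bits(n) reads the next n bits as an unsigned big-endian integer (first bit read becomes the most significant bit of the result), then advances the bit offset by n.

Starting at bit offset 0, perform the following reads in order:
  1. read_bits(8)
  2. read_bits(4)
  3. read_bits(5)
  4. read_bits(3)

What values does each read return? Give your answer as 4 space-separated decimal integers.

Answer: 71 5 16 7

Derivation:
Read 1: bits[0:8] width=8 -> value=71 (bin 01000111); offset now 8 = byte 1 bit 0; 32 bits remain
Read 2: bits[8:12] width=4 -> value=5 (bin 0101); offset now 12 = byte 1 bit 4; 28 bits remain
Read 3: bits[12:17] width=5 -> value=16 (bin 10000); offset now 17 = byte 2 bit 1; 23 bits remain
Read 4: bits[17:20] width=3 -> value=7 (bin 111); offset now 20 = byte 2 bit 4; 20 bits remain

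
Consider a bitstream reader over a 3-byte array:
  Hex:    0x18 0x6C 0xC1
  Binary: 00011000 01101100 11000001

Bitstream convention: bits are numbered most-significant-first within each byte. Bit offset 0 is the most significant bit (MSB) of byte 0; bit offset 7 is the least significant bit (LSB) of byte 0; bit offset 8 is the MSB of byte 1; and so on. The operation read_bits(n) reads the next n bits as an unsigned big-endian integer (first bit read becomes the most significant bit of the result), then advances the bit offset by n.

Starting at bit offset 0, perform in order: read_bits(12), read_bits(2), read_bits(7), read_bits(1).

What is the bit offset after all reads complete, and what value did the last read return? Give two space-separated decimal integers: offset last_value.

Answer: 22 0

Derivation:
Read 1: bits[0:12] width=12 -> value=390 (bin 000110000110); offset now 12 = byte 1 bit 4; 12 bits remain
Read 2: bits[12:14] width=2 -> value=3 (bin 11); offset now 14 = byte 1 bit 6; 10 bits remain
Read 3: bits[14:21] width=7 -> value=24 (bin 0011000); offset now 21 = byte 2 bit 5; 3 bits remain
Read 4: bits[21:22] width=1 -> value=0 (bin 0); offset now 22 = byte 2 bit 6; 2 bits remain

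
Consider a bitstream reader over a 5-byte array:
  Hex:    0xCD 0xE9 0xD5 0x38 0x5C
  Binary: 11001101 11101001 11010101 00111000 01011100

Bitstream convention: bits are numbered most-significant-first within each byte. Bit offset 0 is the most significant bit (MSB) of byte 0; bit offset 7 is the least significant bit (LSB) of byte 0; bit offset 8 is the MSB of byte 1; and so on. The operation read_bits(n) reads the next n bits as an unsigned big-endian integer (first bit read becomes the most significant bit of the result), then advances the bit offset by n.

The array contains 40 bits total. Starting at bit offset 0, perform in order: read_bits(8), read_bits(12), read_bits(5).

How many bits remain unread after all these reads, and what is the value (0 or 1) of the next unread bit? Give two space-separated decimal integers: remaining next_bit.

Answer: 15 0

Derivation:
Read 1: bits[0:8] width=8 -> value=205 (bin 11001101); offset now 8 = byte 1 bit 0; 32 bits remain
Read 2: bits[8:20] width=12 -> value=3741 (bin 111010011101); offset now 20 = byte 2 bit 4; 20 bits remain
Read 3: bits[20:25] width=5 -> value=10 (bin 01010); offset now 25 = byte 3 bit 1; 15 bits remain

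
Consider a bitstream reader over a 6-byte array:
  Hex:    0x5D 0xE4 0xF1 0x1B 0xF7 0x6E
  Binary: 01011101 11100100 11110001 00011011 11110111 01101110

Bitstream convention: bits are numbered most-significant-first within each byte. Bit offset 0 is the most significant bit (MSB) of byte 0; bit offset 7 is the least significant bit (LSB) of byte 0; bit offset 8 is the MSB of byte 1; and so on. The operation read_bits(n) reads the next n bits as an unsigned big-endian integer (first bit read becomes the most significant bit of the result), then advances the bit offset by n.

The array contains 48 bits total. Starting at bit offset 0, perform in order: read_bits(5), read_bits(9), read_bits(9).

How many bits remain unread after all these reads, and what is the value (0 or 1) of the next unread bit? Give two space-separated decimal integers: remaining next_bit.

Read 1: bits[0:5] width=5 -> value=11 (bin 01011); offset now 5 = byte 0 bit 5; 43 bits remain
Read 2: bits[5:14] width=9 -> value=377 (bin 101111001); offset now 14 = byte 1 bit 6; 34 bits remain
Read 3: bits[14:23] width=9 -> value=120 (bin 001111000); offset now 23 = byte 2 bit 7; 25 bits remain

Answer: 25 1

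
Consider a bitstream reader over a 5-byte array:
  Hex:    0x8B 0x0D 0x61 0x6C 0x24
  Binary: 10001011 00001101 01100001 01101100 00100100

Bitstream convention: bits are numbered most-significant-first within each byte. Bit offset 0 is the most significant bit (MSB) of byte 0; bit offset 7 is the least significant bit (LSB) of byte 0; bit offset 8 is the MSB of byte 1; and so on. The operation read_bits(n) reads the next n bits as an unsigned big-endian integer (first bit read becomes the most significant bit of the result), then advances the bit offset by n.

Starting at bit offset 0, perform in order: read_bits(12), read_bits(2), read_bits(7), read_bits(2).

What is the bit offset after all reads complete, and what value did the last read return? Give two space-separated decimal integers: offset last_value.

Answer: 23 0

Derivation:
Read 1: bits[0:12] width=12 -> value=2224 (bin 100010110000); offset now 12 = byte 1 bit 4; 28 bits remain
Read 2: bits[12:14] width=2 -> value=3 (bin 11); offset now 14 = byte 1 bit 6; 26 bits remain
Read 3: bits[14:21] width=7 -> value=44 (bin 0101100); offset now 21 = byte 2 bit 5; 19 bits remain
Read 4: bits[21:23] width=2 -> value=0 (bin 00); offset now 23 = byte 2 bit 7; 17 bits remain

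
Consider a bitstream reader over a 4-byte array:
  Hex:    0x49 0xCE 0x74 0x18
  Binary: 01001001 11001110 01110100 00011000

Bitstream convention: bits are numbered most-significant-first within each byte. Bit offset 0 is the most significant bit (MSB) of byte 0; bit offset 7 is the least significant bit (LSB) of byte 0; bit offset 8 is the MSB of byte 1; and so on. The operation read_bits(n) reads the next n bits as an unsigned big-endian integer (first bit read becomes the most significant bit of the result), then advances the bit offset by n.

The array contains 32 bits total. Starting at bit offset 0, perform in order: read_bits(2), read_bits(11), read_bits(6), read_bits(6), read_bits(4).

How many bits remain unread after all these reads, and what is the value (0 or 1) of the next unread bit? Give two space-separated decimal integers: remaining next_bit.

Read 1: bits[0:2] width=2 -> value=1 (bin 01); offset now 2 = byte 0 bit 2; 30 bits remain
Read 2: bits[2:13] width=11 -> value=313 (bin 00100111001); offset now 13 = byte 1 bit 5; 19 bits remain
Read 3: bits[13:19] width=6 -> value=51 (bin 110011); offset now 19 = byte 2 bit 3; 13 bits remain
Read 4: bits[19:25] width=6 -> value=40 (bin 101000); offset now 25 = byte 3 bit 1; 7 bits remain
Read 5: bits[25:29] width=4 -> value=3 (bin 0011); offset now 29 = byte 3 bit 5; 3 bits remain

Answer: 3 0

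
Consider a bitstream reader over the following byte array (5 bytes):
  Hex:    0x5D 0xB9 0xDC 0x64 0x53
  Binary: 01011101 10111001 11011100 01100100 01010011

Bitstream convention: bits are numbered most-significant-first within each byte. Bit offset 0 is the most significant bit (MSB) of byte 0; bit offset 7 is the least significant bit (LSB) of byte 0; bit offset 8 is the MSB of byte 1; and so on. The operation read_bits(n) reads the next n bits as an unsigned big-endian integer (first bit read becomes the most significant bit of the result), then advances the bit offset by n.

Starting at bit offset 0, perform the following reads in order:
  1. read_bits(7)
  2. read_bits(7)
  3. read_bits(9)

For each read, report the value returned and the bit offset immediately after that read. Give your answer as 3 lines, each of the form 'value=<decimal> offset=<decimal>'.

Read 1: bits[0:7] width=7 -> value=46 (bin 0101110); offset now 7 = byte 0 bit 7; 33 bits remain
Read 2: bits[7:14] width=7 -> value=110 (bin 1101110); offset now 14 = byte 1 bit 6; 26 bits remain
Read 3: bits[14:23] width=9 -> value=238 (bin 011101110); offset now 23 = byte 2 bit 7; 17 bits remain

Answer: value=46 offset=7
value=110 offset=14
value=238 offset=23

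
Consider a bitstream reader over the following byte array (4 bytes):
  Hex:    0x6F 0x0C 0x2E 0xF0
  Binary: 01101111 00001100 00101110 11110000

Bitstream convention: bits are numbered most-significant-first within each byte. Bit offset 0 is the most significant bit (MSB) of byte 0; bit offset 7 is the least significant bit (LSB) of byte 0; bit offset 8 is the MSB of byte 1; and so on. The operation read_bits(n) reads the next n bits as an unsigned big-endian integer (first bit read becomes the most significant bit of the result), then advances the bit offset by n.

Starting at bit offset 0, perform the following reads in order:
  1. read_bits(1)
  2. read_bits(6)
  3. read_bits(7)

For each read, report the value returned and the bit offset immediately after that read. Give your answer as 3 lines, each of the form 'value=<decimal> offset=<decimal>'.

Answer: value=0 offset=1
value=55 offset=7
value=67 offset=14

Derivation:
Read 1: bits[0:1] width=1 -> value=0 (bin 0); offset now 1 = byte 0 bit 1; 31 bits remain
Read 2: bits[1:7] width=6 -> value=55 (bin 110111); offset now 7 = byte 0 bit 7; 25 bits remain
Read 3: bits[7:14] width=7 -> value=67 (bin 1000011); offset now 14 = byte 1 bit 6; 18 bits remain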